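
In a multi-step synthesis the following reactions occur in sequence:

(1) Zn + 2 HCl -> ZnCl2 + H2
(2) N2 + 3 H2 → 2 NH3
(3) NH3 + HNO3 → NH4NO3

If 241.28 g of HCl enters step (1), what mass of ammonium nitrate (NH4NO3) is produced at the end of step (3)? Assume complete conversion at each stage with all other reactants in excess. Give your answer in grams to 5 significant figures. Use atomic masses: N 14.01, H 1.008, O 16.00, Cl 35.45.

M(HCl) = 1.008 + 35.45 = 36.458 g/mol.
M(NH4NO3) = 2(14.01) + 4(1.008) + 3(16.00) = 80.052 g/mol.
n(HCl) = 241.28 / 36.458 = 6.61803 mol.
Reaction (1): HCl→H2 ratio 2:1 ⇒ n(H2) = 3.30901 mol.
Reaction (2): H2→NH3 ratio 3:2 ⇒ n(NH3) = 2.20601 mol.
Reaction (3): NH3→NH4NO3 ratio 1:1 ⇒ n(NH4NO3) = 2.20601 mol.
Mass of NH4NO3 = 2.20601 × 80.052 = 176.595 g.

176.60 g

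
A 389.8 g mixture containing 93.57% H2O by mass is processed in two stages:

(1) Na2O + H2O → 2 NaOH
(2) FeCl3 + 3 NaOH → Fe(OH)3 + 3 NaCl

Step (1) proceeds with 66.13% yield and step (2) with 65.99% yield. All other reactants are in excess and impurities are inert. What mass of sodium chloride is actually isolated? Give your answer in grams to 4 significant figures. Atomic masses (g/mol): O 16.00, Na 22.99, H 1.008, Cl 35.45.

1033 g

Pure H2O = 389.8 × 0.9357 = 364.74 g.
M(H2O) = 2(1.008) + 16.00 = 18.016 g/mol.
M(NaCl) = 22.99 + 35.45 = 58.44 g/mol.
n(H2O) = 364.74 / 18.016 = 20.245 mol.
Step 1 (H2O:NaOH = 1:2): theoretical n(NaOH) = 40.490 mol; at 66.13% yield, n(NaOH) = 26.776 mol.
Step 2 (NaOH:NaCl = 3:3): theoretical n(NaCl) = 26.776 mol, so theoretical mass = 26.776 × 58.44 = 1564.8 g.
At 65.99% yield, actual mass of NaCl = 1564.8 × 0.6599 = 1032.6 g.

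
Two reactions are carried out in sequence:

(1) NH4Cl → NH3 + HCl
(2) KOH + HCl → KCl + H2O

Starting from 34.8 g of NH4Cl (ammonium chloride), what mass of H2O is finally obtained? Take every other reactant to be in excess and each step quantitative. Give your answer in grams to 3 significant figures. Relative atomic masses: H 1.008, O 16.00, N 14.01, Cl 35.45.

11.7 g

M(NH4Cl) = 14.01 + 4(1.008) + 35.45 = 53.492 g/mol.
M(H2O) = 2(1.008) + 16.00 = 18.016 g/mol.
n(NH4Cl) = 34.80 / 53.492 = 0.6506 mol.
Step 1 gives a 1:1 ratio of NH4Cl to HCl, so n(HCl) = 0.6506 mol.
In step 2 the HCl:H2O ratio is 1:1, so n(H2O) = 0.6506 mol.
Mass of H2O = 0.6506 × 18.016 = 11.72 g.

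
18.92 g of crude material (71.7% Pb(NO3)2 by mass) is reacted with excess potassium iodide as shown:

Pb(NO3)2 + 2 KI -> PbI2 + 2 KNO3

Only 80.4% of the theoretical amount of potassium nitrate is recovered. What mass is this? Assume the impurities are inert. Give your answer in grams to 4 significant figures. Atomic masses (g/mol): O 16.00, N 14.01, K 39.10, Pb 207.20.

Pure Pb(NO3)2 available = 18.92 g × 0.717 = 13.566 g.
M(Pb(NO3)2) = 207.20 + 2(14.01) + 6(16.00) = 331.22 g/mol.
M(KNO3) = 39.10 + 14.01 + 3(16.00) = 101.11 g/mol.
n(Pb(NO3)2) = 13.566 g / 331.22 g/mol = 0.040957 mol.
From the equation the Pb(NO3)2:KNO3 mole ratio is 1:2, so n(KNO3) = 0.040957 × 2/1 = 0.081913 mol.
Mass of KNO3 = 0.081913 mol × 101.11 g/mol = 8.2822 g.
Actual mass collected = 8.2822 g × 0.804 = 6.6589 g.

6.659 g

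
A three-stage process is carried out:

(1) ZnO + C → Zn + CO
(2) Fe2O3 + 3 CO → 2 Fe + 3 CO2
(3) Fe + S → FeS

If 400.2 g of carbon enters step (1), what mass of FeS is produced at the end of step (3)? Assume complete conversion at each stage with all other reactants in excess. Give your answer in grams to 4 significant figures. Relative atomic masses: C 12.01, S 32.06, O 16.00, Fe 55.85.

M(C) = 12.01 g/mol.
M(FeS) = 55.85 + 32.06 = 87.91 g/mol.
n(C) = 400.2 / 12.01 = 33.322 mol.
Reaction (1): C→CO ratio 1:1 ⇒ n(CO) = 33.322 mol.
Reaction (2): CO→Fe ratio 3:2 ⇒ n(Fe) = 22.215 mol.
Reaction (3): Fe→FeS ratio 1:1 ⇒ n(FeS) = 22.215 mol.
Mass of FeS = 22.215 × 87.91 = 1952.9 g.

1953 g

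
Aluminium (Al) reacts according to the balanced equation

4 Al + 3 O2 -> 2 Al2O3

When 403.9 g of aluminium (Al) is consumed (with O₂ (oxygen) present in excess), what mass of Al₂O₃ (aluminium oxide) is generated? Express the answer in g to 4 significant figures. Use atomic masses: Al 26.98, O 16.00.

763.2 g

M(Al) = 26.98 g/mol.
M(Al2O3) = 2(26.98) + 3(16.00) = 101.96 g/mol.
n(Al) = 403.90 g / 26.98 g/mol = 14.970 mol.
From the equation the Al:Al2O3 mole ratio is 4:2, so n(Al2O3) = 14.970 × 2/4 = 7.4852 mol.
Mass of Al2O3 = 7.4852 mol × 101.96 g/mol = 763.19 g.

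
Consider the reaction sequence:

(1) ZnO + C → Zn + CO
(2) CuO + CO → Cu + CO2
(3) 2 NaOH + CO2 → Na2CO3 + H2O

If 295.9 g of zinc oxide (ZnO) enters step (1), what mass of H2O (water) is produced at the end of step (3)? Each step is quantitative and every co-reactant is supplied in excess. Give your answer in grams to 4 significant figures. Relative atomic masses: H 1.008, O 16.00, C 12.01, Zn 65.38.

65.51 g

M(ZnO) = 65.38 + 16.00 = 81.38 g/mol.
M(H2O) = 2(1.008) + 16.00 = 18.016 g/mol.
n(ZnO) = 295.9 / 81.38 = 3.6360 mol.
Reaction (1): ZnO→CO ratio 1:1 ⇒ n(CO) = 3.6360 mol.
Reaction (2): CO→CO2 ratio 1:1 ⇒ n(CO2) = 3.6360 mol.
Reaction (3): CO2→H2O ratio 1:1 ⇒ n(H2O) = 3.6360 mol.
Mass of H2O = 3.6360 × 18.016 = 65.507 g.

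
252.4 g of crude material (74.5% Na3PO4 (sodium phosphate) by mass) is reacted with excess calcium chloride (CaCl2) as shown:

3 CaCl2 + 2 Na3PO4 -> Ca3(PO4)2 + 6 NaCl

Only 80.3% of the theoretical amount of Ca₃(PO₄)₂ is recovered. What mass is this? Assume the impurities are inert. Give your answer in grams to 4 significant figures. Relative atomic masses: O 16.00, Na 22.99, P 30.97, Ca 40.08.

142.8 g

Pure Na3PO4 available = 252.4 g × 0.745 = 188.04 g.
M(Na3PO4) = 3(22.99) + 30.97 + 4(16.00) = 163.94 g/mol.
M(Ca3(PO4)2) = 3(40.08) + 2(30.97) + 8(16.00) = 310.18 g/mol.
n(Na3PO4) = 188.04 g / 163.94 g/mol = 1.1470 mol.
From the equation the Na3PO4:Ca3(PO4)2 mole ratio is 2:1, so n(Ca3(PO4)2) = 1.1470 × 1/2 = 0.57350 mol.
Mass of Ca3(PO4)2 = 0.57350 mol × 310.18 g/mol = 177.89 g.
Actual mass collected = 177.89 g × 0.803 = 142.84 g.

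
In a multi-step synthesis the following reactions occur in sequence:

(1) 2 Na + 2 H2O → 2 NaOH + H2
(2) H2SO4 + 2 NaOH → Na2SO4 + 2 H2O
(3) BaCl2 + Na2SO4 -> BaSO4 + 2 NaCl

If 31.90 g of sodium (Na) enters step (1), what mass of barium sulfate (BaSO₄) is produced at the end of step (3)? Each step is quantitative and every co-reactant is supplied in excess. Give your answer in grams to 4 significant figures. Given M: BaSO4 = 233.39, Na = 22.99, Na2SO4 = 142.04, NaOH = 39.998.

n(Na) = 31.90 / 22.99 = 1.3876 mol.
Reaction (1): Na→NaOH ratio 2:2 ⇒ n(NaOH) = 1.3876 mol.
Reaction (2): NaOH→Na2SO4 ratio 2:1 ⇒ n(Na2SO4) = 0.69378 mol.
Reaction (3): Na2SO4→BaSO4 ratio 1:1 ⇒ n(BaSO4) = 0.69378 mol.
Mass of BaSO4 = 0.69378 × 233.39 = 161.92 g.

161.9 g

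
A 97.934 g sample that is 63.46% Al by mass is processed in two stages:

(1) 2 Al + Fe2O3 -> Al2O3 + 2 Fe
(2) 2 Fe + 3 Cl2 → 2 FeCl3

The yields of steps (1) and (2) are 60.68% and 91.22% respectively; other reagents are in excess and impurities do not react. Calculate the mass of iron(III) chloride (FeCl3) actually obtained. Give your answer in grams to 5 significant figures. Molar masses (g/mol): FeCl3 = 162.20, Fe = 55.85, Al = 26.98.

Pure Al = 97.934 × 0.6346 = 62.1489 g.
n(Al) = 62.1489 / 26.98 = 2.30352 mol.
Step 1 (Al:Fe = 2:2): theoretical n(Fe) = 2.30352 mol; at 60.68% yield, n(Fe) = 1.39777 mol.
Step 2 (Fe:FeCl3 = 2:2): theoretical n(FeCl3) = 1.39777 mol, so theoretical mass = 1.39777 × 162.20 = 226.719 g.
At 91.22% yield, actual mass of FeCl3 = 226.719 × 0.9122 = 206.813 g.

206.81 g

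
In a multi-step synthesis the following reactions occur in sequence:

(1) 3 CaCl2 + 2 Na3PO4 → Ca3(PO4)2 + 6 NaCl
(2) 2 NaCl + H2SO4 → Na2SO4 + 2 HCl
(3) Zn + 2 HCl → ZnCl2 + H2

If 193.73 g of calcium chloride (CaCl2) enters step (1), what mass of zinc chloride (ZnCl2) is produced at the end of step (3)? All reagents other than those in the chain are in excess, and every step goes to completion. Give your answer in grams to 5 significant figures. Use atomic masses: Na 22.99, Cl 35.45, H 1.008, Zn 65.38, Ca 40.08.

237.89 g

M(CaCl2) = 40.08 + 2(35.45) = 110.98 g/mol.
M(ZnCl2) = 65.38 + 2(35.45) = 136.28 g/mol.
n(CaCl2) = 193.73 / 110.98 = 1.74563 mol.
Reaction (1): CaCl2→NaCl ratio 3:6 ⇒ n(NaCl) = 3.49126 mol.
Reaction (2): NaCl→HCl ratio 2:2 ⇒ n(HCl) = 3.49126 mol.
Reaction (3): HCl→ZnCl2 ratio 2:1 ⇒ n(ZnCl2) = 1.74563 mol.
Mass of ZnCl2 = 1.74563 × 136.28 = 237.894 g.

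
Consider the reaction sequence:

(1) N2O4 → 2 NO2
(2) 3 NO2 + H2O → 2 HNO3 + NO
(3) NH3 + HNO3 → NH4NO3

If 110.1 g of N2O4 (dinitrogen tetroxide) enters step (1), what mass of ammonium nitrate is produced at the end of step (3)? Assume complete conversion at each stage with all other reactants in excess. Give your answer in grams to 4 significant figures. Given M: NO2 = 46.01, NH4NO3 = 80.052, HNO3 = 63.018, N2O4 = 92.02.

127.7 g

n(N2O4) = 110.1 / 92.02 = 1.1965 mol.
Reaction (1): N2O4→NO2 ratio 1:2 ⇒ n(NO2) = 2.3930 mol.
Reaction (2): NO2→HNO3 ratio 3:2 ⇒ n(HNO3) = 1.5953 mol.
Reaction (3): HNO3→NH4NO3 ratio 1:1 ⇒ n(NH4NO3) = 1.5953 mol.
Mass of NH4NO3 = 1.5953 × 80.052 = 127.71 g.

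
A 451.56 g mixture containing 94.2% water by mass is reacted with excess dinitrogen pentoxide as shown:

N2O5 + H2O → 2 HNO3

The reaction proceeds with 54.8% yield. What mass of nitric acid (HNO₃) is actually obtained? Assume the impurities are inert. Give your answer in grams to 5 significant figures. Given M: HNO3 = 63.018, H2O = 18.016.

1630.7 g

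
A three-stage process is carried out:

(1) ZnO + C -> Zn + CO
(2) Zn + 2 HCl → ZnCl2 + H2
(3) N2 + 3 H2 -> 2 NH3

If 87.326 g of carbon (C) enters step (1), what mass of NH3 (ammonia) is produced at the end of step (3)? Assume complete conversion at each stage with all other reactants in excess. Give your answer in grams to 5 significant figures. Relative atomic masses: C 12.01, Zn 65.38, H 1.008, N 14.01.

82.571 g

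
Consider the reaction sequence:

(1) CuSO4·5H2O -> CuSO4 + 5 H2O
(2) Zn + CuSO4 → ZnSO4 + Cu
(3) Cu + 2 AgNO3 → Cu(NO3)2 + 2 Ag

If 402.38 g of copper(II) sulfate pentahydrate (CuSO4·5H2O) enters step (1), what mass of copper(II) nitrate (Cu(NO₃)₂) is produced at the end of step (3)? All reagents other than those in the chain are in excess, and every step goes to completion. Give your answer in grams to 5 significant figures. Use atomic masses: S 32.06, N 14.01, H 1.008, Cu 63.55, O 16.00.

302.27 g

M(CuSO4·5H2O) = 63.55 + 32.06 + 9(16.00) + 10(1.008) = 249.69 g/mol.
M(Cu(NO3)2) = 63.55 + 2(14.01) + 6(16.00) = 187.57 g/mol.
n(CuSO4·5H2O) = 402.38 / 249.69 = 1.61152 mol.
Reaction (1): CuSO4·5H2O→CuSO4 ratio 1:1 ⇒ n(CuSO4) = 1.61152 mol.
Reaction (2): CuSO4→Cu ratio 1:1 ⇒ n(Cu) = 1.61152 mol.
Reaction (3): Cu→Cu(NO3)2 ratio 1:1 ⇒ n(Cu(NO3)2) = 1.61152 mol.
Mass of Cu(NO3)2 = 1.61152 × 187.57 = 302.272 g.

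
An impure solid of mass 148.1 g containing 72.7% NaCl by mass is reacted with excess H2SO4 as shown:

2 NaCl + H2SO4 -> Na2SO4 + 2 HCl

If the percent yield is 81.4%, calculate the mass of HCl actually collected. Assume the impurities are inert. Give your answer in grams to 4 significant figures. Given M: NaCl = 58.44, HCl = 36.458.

54.68 g

Pure NaCl available = 148.1 g × 0.727 = 107.67 g.
n(NaCl) = 107.67 g / 58.44 g/mol = 1.8424 mol.
From the equation the NaCl:HCl mole ratio is 2:2, so n(HCl) = 1.8424 × 2/2 = 1.8424 mol.
Mass of HCl = 1.8424 mol × 36.458 g/mol = 67.169 g.
Actual mass collected = 67.169 g × 0.814 = 54.676 g.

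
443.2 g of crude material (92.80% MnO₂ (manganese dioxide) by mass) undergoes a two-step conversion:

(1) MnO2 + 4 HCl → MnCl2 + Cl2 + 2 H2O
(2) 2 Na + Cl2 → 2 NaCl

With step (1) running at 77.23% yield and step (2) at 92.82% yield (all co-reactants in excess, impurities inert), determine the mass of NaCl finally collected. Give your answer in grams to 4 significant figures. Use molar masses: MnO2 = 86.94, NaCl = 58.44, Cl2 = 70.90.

Pure MnO2 = 443.2 × 0.9280 = 411.29 g.
n(MnO2) = 411.29 / 86.94 = 4.7307 mol.
Step 1 (MnO2:Cl2 = 1:1): theoretical n(Cl2) = 4.7307 mol; at 77.23% yield, n(Cl2) = 3.6535 mol.
Step 2 (Cl2:NaCl = 1:2): theoretical n(NaCl) = 7.3071 mol, so theoretical mass = 7.3071 × 58.44 = 427.03 g.
At 92.82% yield, actual mass of NaCl = 427.03 × 0.9282 = 396.37 g.

396.4 g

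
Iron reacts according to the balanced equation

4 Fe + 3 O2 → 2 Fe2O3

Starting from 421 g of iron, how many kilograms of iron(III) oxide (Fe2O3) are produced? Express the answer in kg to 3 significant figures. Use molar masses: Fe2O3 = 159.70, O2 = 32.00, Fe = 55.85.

n(Fe) = 421.0 g / 55.85 g/mol = 7.538 mol.
From the equation the Fe:Fe2O3 mole ratio is 4:2, so n(Fe2O3) = 7.538 × 2/4 = 3.769 mol.
Mass of Fe2O3 = 3.769 mol × 159.70 g/mol = 601.9 g.
Converting to kg: 601.9 g = 0.602 kg.

0.602 kg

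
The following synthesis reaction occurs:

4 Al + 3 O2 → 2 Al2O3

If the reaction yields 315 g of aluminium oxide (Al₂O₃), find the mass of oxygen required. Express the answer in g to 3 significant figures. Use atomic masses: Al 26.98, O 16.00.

148 g

M(Al2O3) = 2(26.98) + 3(16.00) = 101.96 g/mol.
M(O2) = 2(16.00) = 32.00 g/mol.
n(Al2O3) = 315.0 g / 101.96 g/mol = 3.089 mol.
From the equation the Al2O3:O2 mole ratio is 2:3, so n(O2) = 3.089 × 3/2 = 4.634 mol.
Mass of O2 = 4.634 mol × 32.00 g/mol = 148.3 g.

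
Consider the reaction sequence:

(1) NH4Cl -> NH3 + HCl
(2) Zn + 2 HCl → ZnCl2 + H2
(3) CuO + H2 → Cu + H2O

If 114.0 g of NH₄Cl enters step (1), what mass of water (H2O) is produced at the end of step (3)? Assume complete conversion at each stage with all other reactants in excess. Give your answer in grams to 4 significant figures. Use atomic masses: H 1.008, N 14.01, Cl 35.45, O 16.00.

19.20 g

M(NH4Cl) = 14.01 + 4(1.008) + 35.45 = 53.492 g/mol.
M(H2O) = 2(1.008) + 16.00 = 18.016 g/mol.
n(NH4Cl) = 114.0 / 53.492 = 2.1312 mol.
Reaction (1): NH4Cl→HCl ratio 1:1 ⇒ n(HCl) = 2.1312 mol.
Reaction (2): HCl→H2 ratio 2:1 ⇒ n(H2) = 1.0656 mol.
Reaction (3): H2→H2O ratio 1:1 ⇒ n(H2O) = 1.0656 mol.
Mass of H2O = 1.0656 × 18.016 = 19.197 g.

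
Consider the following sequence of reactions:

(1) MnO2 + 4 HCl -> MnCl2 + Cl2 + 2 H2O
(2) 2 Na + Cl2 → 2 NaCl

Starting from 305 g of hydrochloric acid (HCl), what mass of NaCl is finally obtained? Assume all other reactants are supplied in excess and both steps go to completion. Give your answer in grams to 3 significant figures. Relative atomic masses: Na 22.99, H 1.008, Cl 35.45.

M(HCl) = 1.008 + 35.45 = 36.458 g/mol.
M(NaCl) = 22.99 + 35.45 = 58.44 g/mol.
n(HCl) = 305.0 / 36.458 = 8.366 mol.
Step 1 gives a 4:1 ratio of HCl to Cl2, so n(Cl2) = 2.091 mol.
In step 2 the Cl2:NaCl ratio is 1:2, so n(NaCl) = 4.183 mol.
Mass of NaCl = 4.183 × 58.44 = 244.4 g.

244 g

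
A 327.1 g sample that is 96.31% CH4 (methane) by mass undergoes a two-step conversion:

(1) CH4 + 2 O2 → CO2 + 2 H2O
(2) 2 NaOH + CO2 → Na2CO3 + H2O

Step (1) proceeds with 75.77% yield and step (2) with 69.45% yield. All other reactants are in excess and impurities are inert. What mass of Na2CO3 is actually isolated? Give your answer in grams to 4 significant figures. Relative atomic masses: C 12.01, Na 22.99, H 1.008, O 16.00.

1095 g

Pure CH4 = 327.1 × 0.9631 = 315.03 g.
M(CH4) = 12.01 + 4(1.008) = 16.042 g/mol.
M(Na2CO3) = 2(22.99) + 12.01 + 3(16.00) = 105.99 g/mol.
n(CH4) = 315.03 / 16.042 = 19.638 mol.
Step 1 (CH4:CO2 = 1:1): theoretical n(CO2) = 19.638 mol; at 75.77% yield, n(CO2) = 14.880 mol.
Step 2 (CO2:Na2CO3 = 1:1): theoretical n(Na2CO3) = 14.880 mol, so theoretical mass = 14.880 × 105.99 = 1577.1 g.
At 69.45% yield, actual mass of Na2CO3 = 1577.1 × 0.6945 = 1095.3 g.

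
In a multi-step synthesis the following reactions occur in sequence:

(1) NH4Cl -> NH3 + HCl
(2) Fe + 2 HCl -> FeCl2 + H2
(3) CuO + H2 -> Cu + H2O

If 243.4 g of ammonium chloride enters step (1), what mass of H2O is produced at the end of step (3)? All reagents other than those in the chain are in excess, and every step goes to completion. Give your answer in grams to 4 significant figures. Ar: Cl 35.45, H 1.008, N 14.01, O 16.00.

40.99 g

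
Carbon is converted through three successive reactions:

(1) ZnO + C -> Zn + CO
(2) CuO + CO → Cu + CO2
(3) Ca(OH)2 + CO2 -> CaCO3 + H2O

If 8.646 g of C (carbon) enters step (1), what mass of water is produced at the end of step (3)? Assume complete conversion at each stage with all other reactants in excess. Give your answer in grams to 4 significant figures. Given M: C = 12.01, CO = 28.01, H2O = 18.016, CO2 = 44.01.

12.97 g

n(C) = 8.646 / 12.01 = 0.71990 mol.
Reaction (1): C→CO ratio 1:1 ⇒ n(CO) = 0.71990 mol.
Reaction (2): CO→CO2 ratio 1:1 ⇒ n(CO2) = 0.71990 mol.
Reaction (3): CO2→H2O ratio 1:1 ⇒ n(H2O) = 0.71990 mol.
Mass of H2O = 0.71990 × 18.016 = 12.970 g.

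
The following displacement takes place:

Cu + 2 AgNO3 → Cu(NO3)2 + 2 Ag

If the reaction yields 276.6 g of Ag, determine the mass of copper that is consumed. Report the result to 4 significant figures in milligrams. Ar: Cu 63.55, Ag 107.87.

81480 mg

M(Ag) = 107.87 g/mol.
M(Cu) = 63.55 g/mol.
n(Ag) = 276.60 g / 107.87 g/mol = 2.5642 mol.
From the equation the Ag:Cu mole ratio is 2:1, so n(Cu) = 2.5642 × 1/2 = 1.2821 mol.
Mass of Cu = 1.2821 mol × 63.55 g/mol = 81.477 g.
Converting to mg: 81.477 g = 81480 mg.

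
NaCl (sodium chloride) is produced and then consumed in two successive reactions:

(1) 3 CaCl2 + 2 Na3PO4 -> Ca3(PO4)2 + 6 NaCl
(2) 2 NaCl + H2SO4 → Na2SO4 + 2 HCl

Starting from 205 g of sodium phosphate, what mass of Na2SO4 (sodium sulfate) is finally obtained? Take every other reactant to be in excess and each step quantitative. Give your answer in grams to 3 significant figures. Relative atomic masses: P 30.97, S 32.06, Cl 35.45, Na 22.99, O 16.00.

M(Na3PO4) = 3(22.99) + 30.97 + 4(16.00) = 163.94 g/mol.
M(Na2SO4) = 2(22.99) + 32.06 + 4(16.00) = 142.04 g/mol.
n(Na3PO4) = 205.0 / 163.94 = 1.250 mol.
Step 1 gives a 2:6 ratio of Na3PO4 to NaCl, so n(NaCl) = 3.751 mol.
In step 2 the NaCl:Na2SO4 ratio is 2:1, so n(Na2SO4) = 1.876 mol.
Mass of Na2SO4 = 1.876 × 142.04 = 266.4 g.

266 g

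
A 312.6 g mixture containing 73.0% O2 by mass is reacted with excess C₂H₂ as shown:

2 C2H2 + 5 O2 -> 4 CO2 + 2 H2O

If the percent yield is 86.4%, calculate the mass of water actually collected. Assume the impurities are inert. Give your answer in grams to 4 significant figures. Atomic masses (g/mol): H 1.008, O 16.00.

44.40 g

Pure O2 available = 312.6 g × 0.730 = 228.20 g.
M(O2) = 2(16.00) = 32.00 g/mol.
M(H2O) = 2(1.008) + 16.00 = 18.016 g/mol.
n(O2) = 228.20 g / 32.00 g/mol = 7.1312 mol.
From the equation the O2:H2O mole ratio is 5:2, so n(H2O) = 7.1312 × 2/5 = 2.8525 mol.
Mass of H2O = 2.8525 mol × 18.016 g/mol = 51.390 g.
Actual mass collected = 51.390 g × 0.864 = 44.401 g.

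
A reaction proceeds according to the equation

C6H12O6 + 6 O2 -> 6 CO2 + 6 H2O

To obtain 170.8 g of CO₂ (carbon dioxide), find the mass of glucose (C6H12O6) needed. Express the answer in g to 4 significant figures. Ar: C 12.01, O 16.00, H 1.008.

M(CO2) = 12.01 + 2(16.00) = 44.01 g/mol.
M(C6H12O6) = 6(12.01) + 12(1.008) + 6(16.00) = 180.156 g/mol.
n(CO2) = 170.80 g / 44.01 g/mol = 3.8809 mol.
From the equation the CO2:C6H12O6 mole ratio is 6:1, so n(C6H12O6) = 3.8809 × 1/6 = 0.64682 mol.
Mass of C6H12O6 = 0.64682 mol × 180.156 g/mol = 116.53 g.

116.5 g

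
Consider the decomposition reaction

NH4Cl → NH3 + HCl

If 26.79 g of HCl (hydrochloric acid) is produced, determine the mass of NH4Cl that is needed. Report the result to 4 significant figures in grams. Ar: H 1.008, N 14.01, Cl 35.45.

M(HCl) = 1.008 + 35.45 = 36.458 g/mol.
M(NH4Cl) = 14.01 + 4(1.008) + 35.45 = 53.492 g/mol.
n(HCl) = 26.790 g / 36.458 g/mol = 0.73482 mol.
From the equation the HCl:NH4Cl mole ratio is 1:1, so n(NH4Cl) = 0.73482 × 1/1 = 0.73482 mol.
Mass of NH4Cl = 0.73482 mol × 53.492 g/mol = 39.307 g.

39.31 g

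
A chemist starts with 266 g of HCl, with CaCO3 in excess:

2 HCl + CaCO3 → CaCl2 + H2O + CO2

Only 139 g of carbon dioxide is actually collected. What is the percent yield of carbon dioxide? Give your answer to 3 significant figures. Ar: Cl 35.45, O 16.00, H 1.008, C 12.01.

86.6 %

M(HCl) = 1.008 + 35.45 = 36.458 g/mol.
M(CO2) = 12.01 + 2(16.00) = 44.01 g/mol.
n(HCl) = 266.0 g / 36.458 g/mol = 7.296 mol.
From the equation the HCl:CO2 mole ratio is 2:1, so n(CO2) = 7.296 × 1/2 = 3.648 mol.
Mass of CO2 = 3.648 mol × 44.01 g/mol = 160.5 g.
This is the theoretical yield. Percent yield = 139 g / 160.5 g × 100% = 86.58%.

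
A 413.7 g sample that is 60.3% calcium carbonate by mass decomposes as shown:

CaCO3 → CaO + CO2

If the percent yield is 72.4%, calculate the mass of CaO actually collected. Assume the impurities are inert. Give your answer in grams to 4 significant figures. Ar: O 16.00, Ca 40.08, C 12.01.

Pure CaCO3 available = 413.7 g × 0.603 = 249.46 g.
M(CaCO3) = 40.08 + 12.01 + 3(16.00) = 100.09 g/mol.
M(CaO) = 40.08 + 16.00 = 56.08 g/mol.
n(CaCO3) = 249.46 g / 100.09 g/mol = 2.4924 mol.
From the equation the CaCO3:CaO mole ratio is 1:1, so n(CaO) = 2.4924 × 1/1 = 2.4924 mol.
Mass of CaO = 2.4924 mol × 56.08 g/mol = 139.77 g.
Actual mass collected = 139.77 g × 0.724 = 101.19 g.

101.2 g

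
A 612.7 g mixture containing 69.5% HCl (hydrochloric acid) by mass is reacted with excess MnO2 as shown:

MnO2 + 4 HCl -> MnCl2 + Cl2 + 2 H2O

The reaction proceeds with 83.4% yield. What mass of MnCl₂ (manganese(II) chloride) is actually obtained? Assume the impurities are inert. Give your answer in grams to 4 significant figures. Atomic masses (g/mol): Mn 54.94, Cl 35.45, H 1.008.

306.5 g

Pure HCl available = 612.7 g × 0.695 = 425.83 g.
M(HCl) = 1.008 + 35.45 = 36.458 g/mol.
M(MnCl2) = 54.94 + 2(35.45) = 125.84 g/mol.
n(HCl) = 425.83 g / 36.458 g/mol = 11.680 mol.
From the equation the HCl:MnCl2 mole ratio is 4:1, so n(MnCl2) = 11.680 × 1/4 = 2.9200 mol.
Mass of MnCl2 = 2.9200 mol × 125.84 g/mol = 367.45 g.
Actual mass collected = 367.45 g × 0.834 = 306.45 g.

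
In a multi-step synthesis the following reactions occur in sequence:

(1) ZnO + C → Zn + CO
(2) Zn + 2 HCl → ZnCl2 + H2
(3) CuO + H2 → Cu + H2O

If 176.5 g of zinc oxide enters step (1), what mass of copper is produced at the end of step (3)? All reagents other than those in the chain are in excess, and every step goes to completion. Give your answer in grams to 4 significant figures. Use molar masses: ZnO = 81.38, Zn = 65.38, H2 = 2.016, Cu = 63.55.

137.8 g

n(ZnO) = 176.5 / 81.38 = 2.1688 mol.
Reaction (1): ZnO→Zn ratio 1:1 ⇒ n(Zn) = 2.1688 mol.
Reaction (2): Zn→H2 ratio 1:1 ⇒ n(H2) = 2.1688 mol.
Reaction (3): H2→Cu ratio 1:1 ⇒ n(Cu) = 2.1688 mol.
Mass of Cu = 2.1688 × 63.55 = 137.83 g.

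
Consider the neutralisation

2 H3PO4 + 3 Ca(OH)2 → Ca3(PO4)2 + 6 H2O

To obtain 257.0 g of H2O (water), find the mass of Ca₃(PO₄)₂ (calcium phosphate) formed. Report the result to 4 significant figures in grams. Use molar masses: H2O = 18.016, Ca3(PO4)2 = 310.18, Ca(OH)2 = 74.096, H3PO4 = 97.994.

737.5 g

n(H2O) = 257.00 g / 18.016 g/mol = 14.265 mol.
From the equation the H2O:Ca3(PO4)2 mole ratio is 6:1, so n(Ca3(PO4)2) = 14.265 × 1/6 = 2.3775 mol.
Mass of Ca3(PO4)2 = 2.3775 mol × 310.18 g/mol = 737.46 g.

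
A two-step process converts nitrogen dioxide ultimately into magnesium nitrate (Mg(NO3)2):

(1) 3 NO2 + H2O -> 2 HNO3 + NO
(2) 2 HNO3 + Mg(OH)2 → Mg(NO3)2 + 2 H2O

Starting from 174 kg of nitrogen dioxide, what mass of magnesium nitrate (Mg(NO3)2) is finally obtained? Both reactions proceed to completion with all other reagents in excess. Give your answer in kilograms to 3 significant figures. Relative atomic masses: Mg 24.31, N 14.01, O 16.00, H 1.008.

M(NO2) = 14.01 + 2(16.00) = 46.01 g/mol.
M(Mg(NO3)2) = 24.31 + 2(14.01) + 6(16.00) = 148.33 g/mol.
174 kg = 174000 g.
n(NO2) = 174000 / 46.01 = 3782 mol.
Step 1 gives a 3:2 ratio of NO2 to HNO3, so n(HNO3) = 2521 mol.
In step 2 the HNO3:Mg(NO3)2 ratio is 2:1, so n(Mg(NO3)2) = 1261 mol.
Mass of Mg(NO3)2 = 1261 × 148.33 = 187000 g = 187 kg.

187 kg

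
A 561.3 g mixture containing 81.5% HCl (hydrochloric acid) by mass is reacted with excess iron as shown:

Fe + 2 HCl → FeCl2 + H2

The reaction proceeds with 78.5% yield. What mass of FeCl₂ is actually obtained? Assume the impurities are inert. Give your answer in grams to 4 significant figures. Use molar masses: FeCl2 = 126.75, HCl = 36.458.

624.2 g

Pure HCl available = 561.3 g × 0.815 = 457.46 g.
n(HCl) = 457.46 g / 36.458 g/mol = 12.548 mol.
From the equation the HCl:FeCl2 mole ratio is 2:1, so n(FeCl2) = 12.548 × 1/2 = 6.2738 mol.
Mass of FeCl2 = 6.2738 mol × 126.75 g/mol = 795.20 g.
Actual mass collected = 795.20 g × 0.785 = 624.23 g.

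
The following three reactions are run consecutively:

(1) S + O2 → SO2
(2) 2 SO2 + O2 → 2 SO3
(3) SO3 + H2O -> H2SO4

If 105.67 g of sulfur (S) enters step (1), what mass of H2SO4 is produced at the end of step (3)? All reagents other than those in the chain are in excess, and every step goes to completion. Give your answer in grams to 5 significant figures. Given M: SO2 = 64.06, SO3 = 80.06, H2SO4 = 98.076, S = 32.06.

n(S) = 105.67 / 32.06 = 3.29601 mol.
Reaction (1): S→SO2 ratio 1:1 ⇒ n(SO2) = 3.29601 mol.
Reaction (2): SO2→SO3 ratio 2:2 ⇒ n(SO3) = 3.29601 mol.
Reaction (3): SO3→H2SO4 ratio 1:1 ⇒ n(H2SO4) = 3.29601 mol.
Mass of H2SO4 = 3.29601 × 98.076 = 323.259 g.

323.26 g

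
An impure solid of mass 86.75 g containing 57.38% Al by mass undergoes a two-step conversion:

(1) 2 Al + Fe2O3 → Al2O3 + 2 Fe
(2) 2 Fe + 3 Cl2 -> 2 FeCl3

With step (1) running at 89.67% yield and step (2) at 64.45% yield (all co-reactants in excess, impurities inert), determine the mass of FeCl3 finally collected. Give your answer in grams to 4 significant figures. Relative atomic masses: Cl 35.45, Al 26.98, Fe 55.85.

Pure Al = 86.75 × 0.5738 = 49.777 g.
M(Al) = 26.98 g/mol.
M(FeCl3) = 55.85 + 3(35.45) = 162.20 g/mol.
n(Al) = 49.777 / 26.98 = 1.8450 mol.
Step 1 (Al:Fe = 2:2): theoretical n(Fe) = 1.8450 mol; at 89.67% yield, n(Fe) = 1.6544 mol.
Step 2 (Fe:FeCl3 = 2:2): theoretical n(FeCl3) = 1.6544 mol, so theoretical mass = 1.6544 × 162.20 = 268.34 g.
At 64.45% yield, actual mass of FeCl3 = 268.34 × 0.6445 = 172.95 g.

172.9 g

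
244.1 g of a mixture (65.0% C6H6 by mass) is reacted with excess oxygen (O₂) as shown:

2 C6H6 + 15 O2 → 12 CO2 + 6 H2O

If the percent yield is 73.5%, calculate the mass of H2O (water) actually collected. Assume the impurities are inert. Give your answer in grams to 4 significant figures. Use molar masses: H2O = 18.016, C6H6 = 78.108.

80.70 g

Pure C6H6 available = 244.1 g × 0.650 = 158.66 g.
n(C6H6) = 158.66 g / 78.108 g/mol = 2.0314 mol.
From the equation the C6H6:H2O mole ratio is 2:6, so n(H2O) = 2.0314 × 6/2 = 6.0941 mol.
Mass of H2O = 6.0941 mol × 18.016 g/mol = 109.79 g.
Actual mass collected = 109.79 g × 0.735 = 80.696 g.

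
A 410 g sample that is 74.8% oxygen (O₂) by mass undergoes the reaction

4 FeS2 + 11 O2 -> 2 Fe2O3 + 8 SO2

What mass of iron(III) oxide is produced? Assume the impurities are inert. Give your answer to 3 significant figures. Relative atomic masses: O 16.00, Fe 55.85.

278 g

Mass of pure O2 = 410 g × 0.748 = 306.7 g.
M(O2) = 2(16.00) = 32.00 g/mol.
M(Fe2O3) = 2(55.85) + 3(16.00) = 159.70 g/mol.
n(O2) = 306.7 g / 32.00 g/mol = 9.584 mol.
From the equation the O2:Fe2O3 mole ratio is 11:2, so n(Fe2O3) = 9.584 × 2/11 = 1.742 mol.
Mass of Fe2O3 = 1.742 mol × 159.70 g/mol = 278.3 g.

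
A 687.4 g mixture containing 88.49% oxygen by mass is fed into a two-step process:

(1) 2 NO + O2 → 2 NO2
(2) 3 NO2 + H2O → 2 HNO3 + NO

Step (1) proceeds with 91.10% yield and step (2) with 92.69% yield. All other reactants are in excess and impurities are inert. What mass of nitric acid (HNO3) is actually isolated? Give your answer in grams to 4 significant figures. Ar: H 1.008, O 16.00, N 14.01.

1349 g

Pure O2 = 687.4 × 0.8849 = 608.28 g.
M(O2) = 2(16.00) = 32.00 g/mol.
M(HNO3) = 1.008 + 14.01 + 3(16.00) = 63.018 g/mol.
n(O2) = 608.28 / 32.00 = 19.009 mol.
Step 1 (O2:NO2 = 1:2): theoretical n(NO2) = 38.018 mol; at 91.10% yield, n(NO2) = 34.634 mol.
Step 2 (NO2:HNO3 = 3:2): theoretical n(HNO3) = 23.089 mol, so theoretical mass = 23.089 × 63.018 = 1455.0 g.
At 92.69% yield, actual mass of HNO3 = 1455.0 × 0.9269 = 1348.7 g.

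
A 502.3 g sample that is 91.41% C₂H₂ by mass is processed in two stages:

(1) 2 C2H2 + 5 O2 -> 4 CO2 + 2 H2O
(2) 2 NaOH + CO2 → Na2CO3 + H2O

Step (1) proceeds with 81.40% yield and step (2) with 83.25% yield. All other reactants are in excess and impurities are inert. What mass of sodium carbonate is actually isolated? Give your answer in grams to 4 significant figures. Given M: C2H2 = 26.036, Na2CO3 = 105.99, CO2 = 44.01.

Pure C2H2 = 502.3 × 0.9141 = 459.15 g.
n(C2H2) = 459.15 / 26.036 = 17.635 mol.
Step 1 (C2H2:CO2 = 2:4): theoretical n(CO2) = 35.271 mol; at 81.40% yield, n(CO2) = 28.710 mol.
Step 2 (CO2:Na2CO3 = 1:1): theoretical n(Na2CO3) = 28.710 mol, so theoretical mass = 28.710 × 105.99 = 3043.0 g.
At 83.25% yield, actual mass of Na2CO3 = 3043.0 × 0.8325 = 2533.3 g.

2533 g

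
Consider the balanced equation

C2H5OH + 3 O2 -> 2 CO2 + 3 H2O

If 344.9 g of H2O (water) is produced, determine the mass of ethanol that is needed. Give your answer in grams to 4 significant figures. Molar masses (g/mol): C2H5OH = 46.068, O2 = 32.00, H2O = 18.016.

294.0 g

n(H2O) = 344.90 g / 18.016 g/mol = 19.144 mol.
From the equation the H2O:C2H5OH mole ratio is 3:1, so n(C2H5OH) = 19.144 × 1/3 = 6.3814 mol.
Mass of C2H5OH = 6.3814 mol × 46.068 g/mol = 293.98 g.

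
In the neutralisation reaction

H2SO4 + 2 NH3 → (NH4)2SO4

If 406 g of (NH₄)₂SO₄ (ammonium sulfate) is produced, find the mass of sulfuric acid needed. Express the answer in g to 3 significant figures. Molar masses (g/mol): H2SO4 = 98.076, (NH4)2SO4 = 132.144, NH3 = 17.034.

n((NH4)2SO4) = 406.0 g / 132.144 g/mol = 3.072 mol.
From the equation the (NH4)2SO4:H2SO4 mole ratio is 1:1, so n(H2SO4) = 3.072 × 1/1 = 3.072 mol.
Mass of H2SO4 = 3.072 mol × 98.076 g/mol = 301.3 g.

301 g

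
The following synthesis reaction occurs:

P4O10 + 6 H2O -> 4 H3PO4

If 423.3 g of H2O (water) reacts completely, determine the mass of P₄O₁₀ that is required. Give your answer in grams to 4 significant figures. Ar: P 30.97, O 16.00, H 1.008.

1112 g

M(H2O) = 2(1.008) + 16.00 = 18.016 g/mol.
M(P4O10) = 4(30.97) + 10(16.00) = 283.88 g/mol.
n(H2O) = 423.30 g / 18.016 g/mol = 23.496 mol.
From the equation the H2O:P4O10 mole ratio is 6:1, so n(P4O10) = 23.496 × 1/6 = 3.9160 mol.
Mass of P4O10 = 3.9160 mol × 283.88 g/mol = 1111.7 g.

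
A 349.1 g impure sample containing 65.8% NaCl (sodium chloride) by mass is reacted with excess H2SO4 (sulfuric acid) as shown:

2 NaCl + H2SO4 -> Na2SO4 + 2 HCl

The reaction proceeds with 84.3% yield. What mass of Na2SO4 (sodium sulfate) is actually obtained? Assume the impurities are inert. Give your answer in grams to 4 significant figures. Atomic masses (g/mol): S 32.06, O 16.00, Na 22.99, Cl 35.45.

235.3 g

Pure NaCl available = 349.1 g × 0.658 = 229.71 g.
M(NaCl) = 22.99 + 35.45 = 58.44 g/mol.
M(Na2SO4) = 2(22.99) + 32.06 + 4(16.00) = 142.04 g/mol.
n(NaCl) = 229.71 g / 58.44 g/mol = 3.9307 mol.
From the equation the NaCl:Na2SO4 mole ratio is 2:1, so n(Na2SO4) = 3.9307 × 1/2 = 1.9653 mol.
Mass of Na2SO4 = 1.9653 mol × 142.04 g/mol = 279.16 g.
Actual mass collected = 279.16 g × 0.843 = 235.33 g.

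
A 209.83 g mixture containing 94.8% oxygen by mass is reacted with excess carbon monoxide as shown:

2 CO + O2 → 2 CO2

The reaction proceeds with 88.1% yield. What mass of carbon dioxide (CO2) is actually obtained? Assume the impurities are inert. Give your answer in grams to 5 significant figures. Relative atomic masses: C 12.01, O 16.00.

482.04 g

Pure O2 available = 209.83 g × 0.948 = 198.919 g.
M(O2) = 2(16.00) = 32.00 g/mol.
M(CO2) = 12.01 + 2(16.00) = 44.01 g/mol.
n(O2) = 198.919 g / 32.00 g/mol = 6.21621 mol.
From the equation the O2:CO2 mole ratio is 1:2, so n(CO2) = 6.21621 × 2/1 = 12.4324 mol.
Mass of CO2 = 12.4324 mol × 44.01 g/mol = 547.151 g.
Actual mass collected = 547.151 g × 0.881 = 482.040 g.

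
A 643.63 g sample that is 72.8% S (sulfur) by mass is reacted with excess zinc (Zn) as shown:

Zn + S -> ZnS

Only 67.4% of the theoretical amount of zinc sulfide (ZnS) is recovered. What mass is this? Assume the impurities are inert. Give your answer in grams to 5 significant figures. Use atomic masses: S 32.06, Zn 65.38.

Pure S available = 643.63 g × 0.728 = 468.563 g.
M(S) = 32.06 g/mol.
M(ZnS) = 65.38 + 32.06 = 97.44 g/mol.
n(S) = 468.563 g / 32.06 g/mol = 14.6152 mol.
From the equation the S:ZnS mole ratio is 1:1, so n(ZnS) = 14.6152 × 1/1 = 14.6152 mol.
Mass of ZnS = 14.6152 mol × 97.44 g/mol = 1424.10 g.
Actual mass collected = 1424.10 g × 0.674 = 959.845 g.

959.85 g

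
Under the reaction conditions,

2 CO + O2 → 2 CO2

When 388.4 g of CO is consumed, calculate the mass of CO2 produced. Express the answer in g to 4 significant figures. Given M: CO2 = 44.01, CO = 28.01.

610.3 g

n(CO) = 388.40 g / 28.01 g/mol = 13.866 mol.
From the equation the CO:CO2 mole ratio is 2:2, so n(CO2) = 13.866 × 2/2 = 13.866 mol.
Mass of CO2 = 13.866 mol × 44.01 g/mol = 610.26 g.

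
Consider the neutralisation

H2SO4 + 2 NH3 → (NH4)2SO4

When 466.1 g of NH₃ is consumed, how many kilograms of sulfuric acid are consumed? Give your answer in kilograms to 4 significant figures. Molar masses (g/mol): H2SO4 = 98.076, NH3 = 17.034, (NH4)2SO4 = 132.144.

n(NH3) = 466.10 g / 17.034 g/mol = 27.363 mol.
From the equation the NH3:H2SO4 mole ratio is 2:1, so n(H2SO4) = 27.363 × 1/2 = 13.681 mol.
Mass of H2SO4 = 13.681 mol × 98.076 g/mol = 1341.8 g.
Converting to kg: 1341.8 g = 1.342 kg.

1.342 kg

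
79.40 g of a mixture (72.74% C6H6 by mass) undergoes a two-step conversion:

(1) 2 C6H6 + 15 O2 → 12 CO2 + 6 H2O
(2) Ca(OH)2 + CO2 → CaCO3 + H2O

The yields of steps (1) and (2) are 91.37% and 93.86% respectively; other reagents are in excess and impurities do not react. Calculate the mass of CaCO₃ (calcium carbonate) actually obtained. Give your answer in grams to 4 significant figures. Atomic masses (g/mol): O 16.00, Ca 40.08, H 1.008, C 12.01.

Pure C6H6 = 79.40 × 0.7274 = 57.756 g.
M(C6H6) = 6(12.01) + 6(1.008) = 78.108 g/mol.
M(CaCO3) = 40.08 + 12.01 + 3(16.00) = 100.09 g/mol.
n(C6H6) = 57.756 / 78.108 = 0.73943 mol.
Step 1 (C6H6:CO2 = 2:12): theoretical n(CO2) = 4.4366 mol; at 91.37% yield, n(CO2) = 4.0537 mol.
Step 2 (CO2:CaCO3 = 1:1): theoretical n(CaCO3) = 4.0537 mol, so theoretical mass = 4.0537 × 100.09 = 405.74 g.
At 93.86% yield, actual mass of CaCO3 = 405.74 × 0.9386 = 380.82 g.

380.8 g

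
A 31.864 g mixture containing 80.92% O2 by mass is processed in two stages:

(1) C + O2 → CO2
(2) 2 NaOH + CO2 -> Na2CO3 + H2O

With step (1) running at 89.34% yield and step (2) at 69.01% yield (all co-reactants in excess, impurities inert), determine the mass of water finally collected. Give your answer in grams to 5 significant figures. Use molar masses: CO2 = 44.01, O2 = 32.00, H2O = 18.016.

8.9500 g

Pure O2 = 31.864 × 0.8092 = 25.7843 g.
n(O2) = 25.7843 / 32.00 = 0.805761 mol.
Step 1 (O2:CO2 = 1:1): theoretical n(CO2) = 0.805761 mol; at 89.34% yield, n(CO2) = 0.719867 mol.
Step 2 (CO2:H2O = 1:1): theoretical n(H2O) = 0.719867 mol, so theoretical mass = 0.719867 × 18.016 = 12.9691 g.
At 69.01% yield, actual mass of H2O = 12.9691 × 0.6901 = 8.94999 g.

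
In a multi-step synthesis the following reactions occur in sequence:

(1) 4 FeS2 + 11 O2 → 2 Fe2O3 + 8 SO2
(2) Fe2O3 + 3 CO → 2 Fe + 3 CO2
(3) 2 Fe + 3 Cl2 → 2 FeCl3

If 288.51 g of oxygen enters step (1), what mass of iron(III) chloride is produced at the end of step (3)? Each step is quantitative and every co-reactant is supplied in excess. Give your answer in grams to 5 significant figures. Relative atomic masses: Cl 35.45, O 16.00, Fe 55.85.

531.78 g

M(O2) = 2(16.00) = 32.00 g/mol.
M(FeCl3) = 55.85 + 3(35.45) = 162.20 g/mol.
n(O2) = 288.51 / 32.00 = 9.01594 mol.
Reaction (1): O2→Fe2O3 ratio 11:2 ⇒ n(Fe2O3) = 1.63926 mol.
Reaction (2): Fe2O3→Fe ratio 1:2 ⇒ n(Fe) = 3.27852 mol.
Reaction (3): Fe→FeCl3 ratio 2:2 ⇒ n(FeCl3) = 3.27852 mol.
Mass of FeCl3 = 3.27852 × 162.20 = 531.776 g.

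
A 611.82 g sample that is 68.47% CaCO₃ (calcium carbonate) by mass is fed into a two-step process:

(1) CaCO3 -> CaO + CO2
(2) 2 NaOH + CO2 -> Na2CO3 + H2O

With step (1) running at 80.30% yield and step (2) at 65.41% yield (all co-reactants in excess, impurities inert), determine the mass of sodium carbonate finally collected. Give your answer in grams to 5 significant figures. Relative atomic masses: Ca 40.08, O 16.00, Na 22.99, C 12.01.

233.00 g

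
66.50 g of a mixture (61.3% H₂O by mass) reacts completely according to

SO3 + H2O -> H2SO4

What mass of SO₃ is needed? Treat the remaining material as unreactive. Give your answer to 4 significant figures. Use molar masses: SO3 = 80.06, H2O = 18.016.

Mass of pure H2O = 66.50 g × 0.613 = 40.764 g.
n(H2O) = 40.764 g / 18.016 g/mol = 2.2627 mol.
From the equation the H2O:SO3 mole ratio is 1:1, so n(SO3) = 2.2627 × 1/1 = 2.2627 mol.
Mass of SO3 = 2.2627 mol × 80.06 g/mol = 181.15 g.

181.2 g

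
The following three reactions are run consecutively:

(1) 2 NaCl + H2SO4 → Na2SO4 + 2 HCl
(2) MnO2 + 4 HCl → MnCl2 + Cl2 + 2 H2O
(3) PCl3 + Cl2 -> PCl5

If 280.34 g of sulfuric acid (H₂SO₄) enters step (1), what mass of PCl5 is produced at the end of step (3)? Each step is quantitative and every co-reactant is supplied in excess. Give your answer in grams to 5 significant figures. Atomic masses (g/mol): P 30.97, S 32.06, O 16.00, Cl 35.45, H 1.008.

M(H2SO4) = 2(1.008) + 32.06 + 4(16.00) = 98.076 g/mol.
M(PCl5) = 30.97 + 5(35.45) = 208.22 g/mol.
n(H2SO4) = 280.34 / 98.076 = 2.85840 mol.
Reaction (1): H2SO4→HCl ratio 1:2 ⇒ n(HCl) = 5.71679 mol.
Reaction (2): HCl→Cl2 ratio 4:1 ⇒ n(Cl2) = 1.42920 mol.
Reaction (3): Cl2→PCl5 ratio 1:1 ⇒ n(PCl5) = 1.42920 mol.
Mass of PCl5 = 1.42920 × 208.22 = 297.588 g.

297.59 g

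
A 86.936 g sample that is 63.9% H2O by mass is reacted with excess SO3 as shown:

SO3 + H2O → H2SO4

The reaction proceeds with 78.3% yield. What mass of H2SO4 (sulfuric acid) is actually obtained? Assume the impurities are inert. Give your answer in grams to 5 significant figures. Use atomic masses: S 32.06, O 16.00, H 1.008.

236.79 g

Pure H2O available = 86.936 g × 0.639 = 55.5521 g.
M(H2O) = 2(1.008) + 16.00 = 18.016 g/mol.
M(H2SO4) = 2(1.008) + 32.06 + 4(16.00) = 98.076 g/mol.
n(H2O) = 55.5521 g / 18.016 g/mol = 3.08349 mol.
From the equation the H2O:H2SO4 mole ratio is 1:1, so n(H2SO4) = 3.08349 × 1/1 = 3.08349 mol.
Mass of H2SO4 = 3.08349 mol × 98.076 g/mol = 302.416 g.
Actual mass collected = 302.416 g × 0.783 = 236.792 g.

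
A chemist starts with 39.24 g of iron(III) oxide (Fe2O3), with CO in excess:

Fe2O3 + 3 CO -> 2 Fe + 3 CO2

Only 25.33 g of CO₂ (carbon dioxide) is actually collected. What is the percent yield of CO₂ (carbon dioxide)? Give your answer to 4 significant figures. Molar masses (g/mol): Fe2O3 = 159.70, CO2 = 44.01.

78.08 %

n(Fe2O3) = 39.240 g / 159.70 g/mol = 0.24571 mol.
From the equation the Fe2O3:CO2 mole ratio is 1:3, so n(CO2) = 0.24571 × 3/1 = 0.73713 mol.
Mass of CO2 = 0.73713 mol × 44.01 g/mol = 32.441 g.
This is the theoretical yield. Percent yield = 25.33 g / 32.441 g × 100% = 78.080%.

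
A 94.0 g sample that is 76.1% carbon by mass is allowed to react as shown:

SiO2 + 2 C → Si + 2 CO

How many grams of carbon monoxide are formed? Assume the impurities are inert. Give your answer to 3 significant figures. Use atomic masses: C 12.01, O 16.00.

167 g

Mass of pure C = 94.0 g × 0.761 = 71.53 g.
M(C) = 12.01 g/mol.
M(CO) = 12.01 + 16.00 = 28.01 g/mol.
n(C) = 71.53 g / 12.01 g/mol = 5.956 mol.
From the equation the C:CO mole ratio is 2:2, so n(CO) = 5.956 × 2/2 = 5.956 mol.
Mass of CO = 5.956 mol × 28.01 g/mol = 166.8 g.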